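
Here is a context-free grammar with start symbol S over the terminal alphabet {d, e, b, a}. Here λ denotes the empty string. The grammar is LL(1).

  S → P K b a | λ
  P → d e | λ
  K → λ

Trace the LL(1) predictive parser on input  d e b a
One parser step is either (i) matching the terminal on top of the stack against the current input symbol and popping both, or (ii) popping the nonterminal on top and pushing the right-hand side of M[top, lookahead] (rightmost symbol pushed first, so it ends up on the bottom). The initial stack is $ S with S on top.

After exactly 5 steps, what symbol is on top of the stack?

b

     Stack        Input      Action
  1  $ S          d e b a $  expand S → P K b a
  2  $ a b K P    d e b a $  expand P → d e
  3  $ a b K e d  d e b a $  match d
  4  $ a b K e    e b a $    match e
  5  $ a b K      b a $      expand K → λ
Stack after step 5: $ a b (top = b).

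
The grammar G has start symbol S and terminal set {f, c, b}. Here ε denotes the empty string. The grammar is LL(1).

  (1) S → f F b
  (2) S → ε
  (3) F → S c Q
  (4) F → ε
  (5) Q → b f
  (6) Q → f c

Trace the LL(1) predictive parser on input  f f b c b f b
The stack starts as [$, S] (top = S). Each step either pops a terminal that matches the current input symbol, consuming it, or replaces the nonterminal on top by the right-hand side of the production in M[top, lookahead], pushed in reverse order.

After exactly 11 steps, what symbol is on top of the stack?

b

step 1: stack=$ S  input=f f b c b f b $  — expand S → f F b
step 2: stack=$ b F f  input=f f b c b f b $  — match f
step 3: stack=$ b F  input=f b c b f b $  — expand F → S c Q
step 4: stack=$ b Q c S  input=f b c b f b $  — expand S → f F b
step 5: stack=$ b Q c b F f  input=f b c b f b $  — match f
step 6: stack=$ b Q c b F  input=b c b f b $  — expand F → ε
step 7: stack=$ b Q c b  input=b c b f b $  — match b
step 8: stack=$ b Q c  input=c b f b $  — match c
step 9: stack=$ b Q  input=b f b $  — expand Q → b f
step 10: stack=$ b f b  input=b f b $  — match b
step 11: stack=$ b f  input=f b $  — match f
Stack after step 11: $ b (top = b).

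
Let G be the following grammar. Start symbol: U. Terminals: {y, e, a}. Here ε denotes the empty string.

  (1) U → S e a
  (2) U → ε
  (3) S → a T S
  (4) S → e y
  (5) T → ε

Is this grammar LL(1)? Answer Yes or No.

FIRST(U) = {ε, a, e}
FIRST(S) = {a, e}
FIRST(T) = {ε}
FOLLOW(U) = {$}
FOLLOW(S) = {e}
FOLLOW(T) = {a, e}
Each cell of M receives at most one production.

Yes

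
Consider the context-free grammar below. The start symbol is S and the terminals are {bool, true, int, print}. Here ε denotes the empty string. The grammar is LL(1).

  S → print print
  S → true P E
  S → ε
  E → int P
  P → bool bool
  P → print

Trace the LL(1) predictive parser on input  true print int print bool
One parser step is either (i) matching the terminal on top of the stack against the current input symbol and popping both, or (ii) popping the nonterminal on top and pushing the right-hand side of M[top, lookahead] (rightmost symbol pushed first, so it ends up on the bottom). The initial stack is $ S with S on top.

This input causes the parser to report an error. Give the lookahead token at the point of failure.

bool

     Stack       Input                        Action
  1  $ S         true print int print bool $  expand S → true P E
  2  $ E P true  true print int print bool $  match true
  3  $ E P       print int print bool $       expand P → print
  4  $ E print   print int print bool $       match print
  5  $ E         int print bool $             expand E → int P
  6  $ P int     int print bool $             match int
  7  $ P         print bool $                 expand P → print
  8  $ print     print bool $                 match print
  9  $           bool $                       error: stack empty but input remains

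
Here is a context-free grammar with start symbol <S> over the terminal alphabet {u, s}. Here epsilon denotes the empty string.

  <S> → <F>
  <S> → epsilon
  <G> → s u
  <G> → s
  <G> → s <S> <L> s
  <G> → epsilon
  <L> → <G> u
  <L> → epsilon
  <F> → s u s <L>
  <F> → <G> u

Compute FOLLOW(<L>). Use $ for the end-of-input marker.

{$, s, u}

FIRST(<G>) = {epsilon, s}
FIRST(<L>) = {epsilon, s, u}  (via <G> u)
FIRST(<F>) = {s, u}  (via <G> u)
FIRST(<S>) = {epsilon, s, u}  (via <F>)
FOLLOW(<S>) includes $ since <S> is the start symbol.
FOLLOW(<S>): in <G>→s <S> <L> s, <S> is followed by <L> s with FIRST {s, u}. Thus FOLLOW(<S>) = {$, s, u}.
FOLLOW(<G>): in <L>→<G> u, <G> is followed by u with FIRST {u}; in <F>→<G> u, <G> is followed by u with FIRST {u}. Thus FOLLOW(<G>) = {u}.
FOLLOW(<F>): in <S>→<F>, the suffix after <F> is empty, so FOLLOW(<F>) ⊇ FOLLOW(<S>) = {$, s, u}. Thus FOLLOW(<F>) = {$, s, u}.
FOLLOW(<L>): in <G>→s <S> <L> s, <L> is followed by s with FIRST {s}; in <F>→s u s <L>, the suffix after <L> is empty, so FOLLOW(<L>) ⊇ FOLLOW(<F>) = {$, s, u}. Thus FOLLOW(<L>) = {$, s, u}.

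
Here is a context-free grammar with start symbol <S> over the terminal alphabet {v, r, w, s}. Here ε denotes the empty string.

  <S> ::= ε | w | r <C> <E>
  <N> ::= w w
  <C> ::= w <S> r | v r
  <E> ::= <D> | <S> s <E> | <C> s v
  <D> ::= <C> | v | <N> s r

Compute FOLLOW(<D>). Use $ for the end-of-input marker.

{$, r, s}

FIRST(<S>): from <S>::=ε we get {ε}; from <S>::=w we get {w}; from <S>::=r <C> <E> we get {r}. So FIRST(<S>) = {ε, r, w}.
FIRST(<N>): from <N>::=w w we get {w}. So FIRST(<N>) = {w}.
FIRST(<C>): from <C>::=w <S> r we get {w}; from <C>::=v r we get {v}. So FIRST(<C>) = {v, w}.
FIRST(<D>): from <D>::=<C> we get {v, w}; from <D>::=v we get {v}; from <D>::=<N> s r we get {w}. So FIRST(<D>) = {v, w}.
FIRST(<E>): from <E>::=<D> we get {v, w}; from <E>::=<S> s <E> we get {r, s, w}; from <E>::=<C> s v we get {v, w}. So FIRST(<E>) = {r, s, v, w}.
FOLLOW(<S>) includes $ since <S> is the start symbol.
FOLLOW(<S>): in <C>::=w <S> r, <S> is followed by r with FIRST {r}; in <E>::=<S> s <E>, <S> is followed by s <E> with FIRST {s}. Thus FOLLOW(<S>) = {$, r, s}.
FOLLOW(<N>): in <D>::=<N> s r, <N> is followed by s r with FIRST {s}. Thus FOLLOW(<N>) = {s}.
FOLLOW(<E>): in <S>::=r <C> <E>, the suffix after <E> is empty, so FOLLOW(<E>) ⊇ FOLLOW(<S>) = {$, r, s}; in <E>::=<S> s <E>, the suffix after <E> is empty (adds nothing new). Thus FOLLOW(<E>) = {$, r, s}.
FOLLOW(<D>): in <E>::=<D>, the suffix after <D> is empty, so FOLLOW(<D>) ⊇ FOLLOW(<E>) = {$, r, s}. Thus FOLLOW(<D>) = {$, r, s}.
FOLLOW(<C>): in <S>::=r <C> <E>, <C> is followed by <E> with FIRST {r, s, v, w}; in <E>::=<C> s v, <C> is followed by s v with FIRST {s}; in <D>::=<C>, the suffix after <C> is empty, so FOLLOW(<C>) ⊇ FOLLOW(<D>) = {$, r, s}. Thus FOLLOW(<C>) = {$, r, s, v, w}.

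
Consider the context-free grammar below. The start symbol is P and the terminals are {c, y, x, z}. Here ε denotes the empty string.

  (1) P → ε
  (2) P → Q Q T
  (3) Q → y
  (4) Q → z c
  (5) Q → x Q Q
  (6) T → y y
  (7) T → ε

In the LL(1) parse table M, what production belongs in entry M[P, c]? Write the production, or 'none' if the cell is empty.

none

FIRST(Q): from Q→y we get {y}; from Q→z c we get {z}; from Q→x Q Q we get {x}. So FIRST(Q) = {x, y, z}.
FIRST(T): from T→y y we get {y}; from T→ε we get {ε}. So FIRST(T) = {ε, y}.
FIRST(P): from P→ε we get {ε}; from P→Q Q T we get {x, y, z}. So FIRST(P) = {ε, x, y, z}.
FOLLOW(P) includes $ since P is the start symbol.
FOLLOW(P): P appears on no right-hand side. Thus FOLLOW(P) = {$}.
For P → ε: FIRST(ε) = {ε}, so it goes in M[P, t] for t ∈ {}; since ε ∈ FIRST, also for every t ∈ FOLLOW(P) = {$}.
For P → Q Q T: FIRST(Q Q T) = {x, y, z}, so it goes in M[P, t] for t ∈ {x, y, z}.
None of these place a production in M[P, c].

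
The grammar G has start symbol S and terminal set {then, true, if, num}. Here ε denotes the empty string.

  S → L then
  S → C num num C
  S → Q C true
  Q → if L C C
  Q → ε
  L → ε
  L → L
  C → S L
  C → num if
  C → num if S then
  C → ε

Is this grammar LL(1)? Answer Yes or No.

No

FIRST(S) = {if, num, then, true}
FIRST(Q) = {ε, if}
FIRST(L) = {ε}
FIRST(C) = {ε, if, num, then, true}
FOLLOW(S) = {$, if, num, then, true}
FOLLOW(Q) = {if, num, then, true}
FOLLOW(L) = {$, if, num, then, true}
FOLLOW(C) = {$, if, num, then, true}
Cell M[C, if] receives both C → S L and C → ε — the grammar is not LL(1).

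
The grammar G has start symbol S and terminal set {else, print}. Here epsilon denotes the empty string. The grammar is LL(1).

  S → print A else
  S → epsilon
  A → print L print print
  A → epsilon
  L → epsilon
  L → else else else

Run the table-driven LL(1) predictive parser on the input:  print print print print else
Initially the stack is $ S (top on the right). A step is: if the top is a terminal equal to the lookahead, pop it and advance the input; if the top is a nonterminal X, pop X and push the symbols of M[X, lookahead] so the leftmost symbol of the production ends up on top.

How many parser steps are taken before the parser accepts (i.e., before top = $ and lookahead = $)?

8

     Stack                       Input                           Action
  1  $ S                         print print print print else $  expand S → print A else
  2  $ else A print              print print print print else $  match print
  3  $ else A                    print print print else $        expand A → print L print print
  4  $ else print print L print  print print print else $        match print
  5  $ else print print L        print print else $              expand L → epsilon
  6  $ else print print          print print else $              match print
  7  $ else print                print else $                    match print
  8  $ else                      else $                          match else
Accept reached after 8 steps.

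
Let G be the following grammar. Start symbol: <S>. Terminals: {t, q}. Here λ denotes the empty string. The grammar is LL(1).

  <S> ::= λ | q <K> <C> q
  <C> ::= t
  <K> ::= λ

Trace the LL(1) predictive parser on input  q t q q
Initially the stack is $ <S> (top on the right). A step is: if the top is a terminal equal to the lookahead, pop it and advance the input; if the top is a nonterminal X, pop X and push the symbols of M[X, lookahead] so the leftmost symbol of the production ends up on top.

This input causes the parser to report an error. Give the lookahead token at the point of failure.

q

     Stack          Input      Action
  1  $ <S>          q t q q $  expand <S> ::= q <K> <C> q
  2  $ q <C> <K> q  q t q q $  match q
  3  $ q <C> <K>    t q q $    expand <K> ::= λ
  4  $ q <C>        t q q $    expand <C> ::= t
  5  $ q t          t q q $    match t
  6  $ q            q q $      match q
  7  $              q $        error: stack empty but input remains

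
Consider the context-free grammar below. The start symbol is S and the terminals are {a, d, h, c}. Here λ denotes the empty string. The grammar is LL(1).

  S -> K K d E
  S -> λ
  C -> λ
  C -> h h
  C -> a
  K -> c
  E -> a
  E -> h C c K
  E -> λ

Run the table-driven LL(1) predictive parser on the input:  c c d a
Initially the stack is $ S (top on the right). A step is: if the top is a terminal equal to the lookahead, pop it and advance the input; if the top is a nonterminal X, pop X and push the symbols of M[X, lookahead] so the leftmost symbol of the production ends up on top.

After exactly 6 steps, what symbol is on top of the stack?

E

step 1: stack=$ S  input=c c d a $  — expand S -> K K d E
step 2: stack=$ E d K K  input=c c d a $  — expand K -> c
step 3: stack=$ E d K c  input=c c d a $  — match c
step 4: stack=$ E d K  input=c d a $  — expand K -> c
step 5: stack=$ E d c  input=c d a $  — match c
step 6: stack=$ E d  input=d a $  — match d
Stack after step 6: $ E (top = E).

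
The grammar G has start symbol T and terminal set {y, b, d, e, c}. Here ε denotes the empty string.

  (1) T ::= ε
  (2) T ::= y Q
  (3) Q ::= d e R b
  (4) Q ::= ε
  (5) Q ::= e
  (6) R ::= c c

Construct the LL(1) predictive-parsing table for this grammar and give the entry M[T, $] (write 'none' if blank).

T ::= ε

FIRST(T): from T::=ε we get {ε}; from T::=y Q we get {y}. So FIRST(T) = {ε, y}.
FIRST(Q): from Q::=d e R b we get {d}; from Q::=ε we get {ε}; from Q::=e we get {e}. So FIRST(Q) = {ε, d, e}.
FIRST(R): from R::=c c we get {c}. So FIRST(R) = {c}.
FOLLOW(T) includes $ since T is the start symbol.
FOLLOW(T): T appears on no right-hand side. Thus FOLLOW(T) = {$}.
For T ::= ε: FIRST(ε) = {ε}, so it goes in M[T, t] for t ∈ {}; since ε ∈ FIRST, also for every t ∈ FOLLOW(T) = {$}.
For T ::= y Q: FIRST(y Q) = {y}, so it goes in M[T, t] for t ∈ {y}.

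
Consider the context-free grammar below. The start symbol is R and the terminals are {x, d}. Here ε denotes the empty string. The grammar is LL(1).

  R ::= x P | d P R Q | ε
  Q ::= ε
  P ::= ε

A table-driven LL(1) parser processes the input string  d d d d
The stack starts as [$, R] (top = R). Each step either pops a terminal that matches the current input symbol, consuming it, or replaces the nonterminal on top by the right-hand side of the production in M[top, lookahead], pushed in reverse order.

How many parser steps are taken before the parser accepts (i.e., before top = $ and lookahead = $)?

17

      Stack            Input      Action
   1  $ R              d d d d $  expand R ::= d P R Q
   2  $ Q R P d        d d d d $  match d
   3  $ Q R P          d d d $    expand P ::= ε
   4  $ Q R            d d d $    expand R ::= d P R Q
   5  $ Q Q R P d      d d d $    match d
   6  $ Q Q R P        d d $      expand P ::= ε
   7  $ Q Q R          d d $      expand R ::= d P R Q
   8  $ Q Q Q R P d    d d $      match d
   9  $ Q Q Q R P      d $        expand P ::= ε
  10  $ Q Q Q R        d $        expand R ::= d P R Q
  11  $ Q Q Q Q R P d  d $        match d
  12  $ Q Q Q Q R P    $          expand P ::= ε
  13  $ Q Q Q Q R      $          expand R ::= ε
  14  $ Q Q Q Q        $          expand Q ::= ε
  15  $ Q Q Q          $          expand Q ::= ε
  16  $ Q Q            $          expand Q ::= ε
  17  $ Q              $          expand Q ::= ε
Accept reached after 17 steps.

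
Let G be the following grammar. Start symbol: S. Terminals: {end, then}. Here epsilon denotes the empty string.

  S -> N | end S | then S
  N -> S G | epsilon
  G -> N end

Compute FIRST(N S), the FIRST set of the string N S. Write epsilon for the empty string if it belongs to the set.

FIRST(S) = {epsilon, end, then}  (via N)
FIRST(N) = {epsilon, end, then}  (via S G)
FIRST(G) = {end, then}  (via N end)
FIRST(N S): take FIRST of each symbol in turn, carrying on past any symbol whose FIRST contains epsilon; result {epsilon, end, then}.

{epsilon, end, then}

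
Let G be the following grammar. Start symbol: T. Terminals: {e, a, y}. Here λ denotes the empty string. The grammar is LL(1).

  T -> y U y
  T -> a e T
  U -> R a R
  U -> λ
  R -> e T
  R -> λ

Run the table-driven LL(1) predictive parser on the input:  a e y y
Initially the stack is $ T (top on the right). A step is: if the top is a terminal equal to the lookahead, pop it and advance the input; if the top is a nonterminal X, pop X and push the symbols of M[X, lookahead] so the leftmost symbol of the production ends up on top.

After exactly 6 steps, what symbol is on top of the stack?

y

     Stack    Input      Action
  1  $ T      a e y y $  expand T -> a e T
  2  $ T e a  a e y y $  match a
  3  $ T e    e y y $    match e
  4  $ T      y y $      expand T -> y U y
  5  $ y U y  y y $      match y
  6  $ y U    y $        expand U -> λ
Stack after step 6: $ y (top = y).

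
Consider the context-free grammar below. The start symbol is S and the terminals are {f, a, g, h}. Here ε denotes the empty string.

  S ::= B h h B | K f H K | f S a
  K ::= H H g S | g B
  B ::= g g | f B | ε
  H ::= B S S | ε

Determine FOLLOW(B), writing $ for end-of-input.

{$, a, f, g, h}

FIRST(B): from B::=g g we get {g}; from B::=f B we get {f}; from B::=ε we get {ε}. So FIRST(B) = {ε, f, g}.
FIRST(S): from S::=B h h B we get {f, g, h}; from S::=K f H K we get {f, g, h}; from S::=f S a we get {f}. So FIRST(S) = {f, g, h}.
FIRST(H): from H::=B S S we get {f, g, h}; from H::=ε we get {ε}. So FIRST(H) = {ε, f, g, h}.
FIRST(K): from K::=H H g S we get {f, g, h}; from K::=g B we get {g}. So FIRST(K) = {f, g, h}.
FOLLOW(S) includes $ since S is the start symbol.
FOLLOW(H): in S::=K f H K, H is followed by K with FIRST {f, g, h}; in K::=H H g S (occurrence 1), H is followed by H g S with FIRST {f, g, h}; in K::=H H g S (occurrence 2), H is followed by g S with FIRST {g}. Thus FOLLOW(H) = {f, g, h}.
FOLLOW(S): in S::=f S a, S is followed by a with FIRST {a}; in K::=H H g S, the suffix after S is empty, so FOLLOW(S) ⊇ FOLLOW(K) = {$, a, f, g, h}; in H::=B S S (occurrence 1), S is followed by S with FIRST {f, g, h}; in H::=B S S (occurrence 2), the suffix after S is empty, so FOLLOW(S) ⊇ FOLLOW(H) = {f, g, h}. Thus FOLLOW(S) = {$, a, f, g, h}.
FOLLOW(K): in S::=K f H K (occurrence 1), K is followed by f H K with FIRST {f}; in S::=K f H K (occurrence 2), the suffix after K is empty, so FOLLOW(K) ⊇ FOLLOW(S) = {$, a, f, g, h}. Thus FOLLOW(K) = {$, a, f, g, h}.
FOLLOW(B): in S::=B h h B (occurrence 1), B is followed by h h B with FIRST {h}; in S::=B h h B (occurrence 2), the suffix after B is empty, so FOLLOW(B) ⊇ FOLLOW(S) = {$, a, f, g, h}; in K::=g B, the suffix after B is empty, so FOLLOW(B) ⊇ FOLLOW(K) = {$, a, f, g, h}; in B::=f B, the suffix after B is empty (adds nothing new); in H::=B S S, B is followed by S S with FIRST {f, g, h}. Thus FOLLOW(B) = {$, a, f, g, h}.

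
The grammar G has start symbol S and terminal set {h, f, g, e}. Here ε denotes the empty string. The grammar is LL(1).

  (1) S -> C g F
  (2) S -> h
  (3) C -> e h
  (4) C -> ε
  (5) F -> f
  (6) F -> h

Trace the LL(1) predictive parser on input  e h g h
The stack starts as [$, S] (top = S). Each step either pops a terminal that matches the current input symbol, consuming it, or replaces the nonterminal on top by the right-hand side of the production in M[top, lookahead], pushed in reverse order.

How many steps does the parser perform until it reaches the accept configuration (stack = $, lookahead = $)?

step 1: stack=$ S  input=e h g h $  — expand S -> C g F
step 2: stack=$ F g C  input=e h g h $  — expand C -> e h
step 3: stack=$ F g h e  input=e h g h $  — match e
step 4: stack=$ F g h  input=h g h $  — match h
step 5: stack=$ F g  input=g h $  — match g
step 6: stack=$ F  input=h $  — expand F -> h
step 7: stack=$ h  input=h $  — match h
Accept reached after 7 steps.

7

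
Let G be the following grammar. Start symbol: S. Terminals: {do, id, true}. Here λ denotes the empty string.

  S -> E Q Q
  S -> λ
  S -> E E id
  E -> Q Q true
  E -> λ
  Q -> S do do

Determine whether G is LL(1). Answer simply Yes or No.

FIRST(S) = {λ, do, id}
FIRST(E) = {λ, do, id}
FIRST(Q) = {do, id}
FOLLOW(S) = {$, do}
FOLLOW(E) = {do, id}
FOLLOW(Q) = {$, do, id, true}
Cell M[E, do] receives both E -> Q Q true and E -> λ — the grammar is not LL(1).

No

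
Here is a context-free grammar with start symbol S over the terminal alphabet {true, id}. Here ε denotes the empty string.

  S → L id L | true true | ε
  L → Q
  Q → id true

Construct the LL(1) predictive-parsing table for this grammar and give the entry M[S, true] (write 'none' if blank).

FIRST(Q) = {id}
FIRST(L) = {id}  (via Q)
FIRST(S) = {ε, id, true}  (via L id L)
FOLLOW(S) includes $ since S is the start symbol.
FOLLOW(S): S appears on no right-hand side. Thus FOLLOW(S) = {$}.
For S → L id L: FIRST(L id L) = {id}, so it goes in M[S, t] for t ∈ {id}.
For S → true true: FIRST(true true) = {true}, so it goes in M[S, t] for t ∈ {true}.
For S → ε: FIRST(ε) = {ε}, so it goes in M[S, t] for t ∈ {}; since ε ∈ FIRST, also for every t ∈ FOLLOW(S) = {$}.

S → true true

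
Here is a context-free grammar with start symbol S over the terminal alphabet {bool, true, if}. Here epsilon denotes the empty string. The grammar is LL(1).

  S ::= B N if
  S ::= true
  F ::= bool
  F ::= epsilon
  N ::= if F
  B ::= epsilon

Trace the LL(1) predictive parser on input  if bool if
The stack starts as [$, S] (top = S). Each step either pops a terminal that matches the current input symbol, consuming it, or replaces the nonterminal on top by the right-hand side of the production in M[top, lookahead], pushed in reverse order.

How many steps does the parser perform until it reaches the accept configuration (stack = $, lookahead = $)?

7

     Stack      Input         Action
  1  $ S        if bool if $  expand S ::= B N if
  2  $ if N B   if bool if $  expand B ::= epsilon
  3  $ if N     if bool if $  expand N ::= if F
  4  $ if F if  if bool if $  match if
  5  $ if F     bool if $     expand F ::= bool
  6  $ if bool  bool if $     match bool
  7  $ if       if $          match if
Accept reached after 7 steps.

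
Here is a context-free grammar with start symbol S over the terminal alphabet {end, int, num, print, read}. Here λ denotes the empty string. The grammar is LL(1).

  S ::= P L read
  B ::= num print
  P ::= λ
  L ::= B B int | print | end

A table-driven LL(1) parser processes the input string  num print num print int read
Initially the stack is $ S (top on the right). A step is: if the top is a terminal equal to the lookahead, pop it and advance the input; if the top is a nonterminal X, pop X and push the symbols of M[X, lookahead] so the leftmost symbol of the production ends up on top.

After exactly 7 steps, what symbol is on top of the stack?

step 1: stack=$ S  input=num print num print int read $  — expand S ::= P L read
step 2: stack=$ read L P  input=num print num print int read $  — expand P ::= λ
step 3: stack=$ read L  input=num print num print int read $  — expand L ::= B B int
step 4: stack=$ read int B B  input=num print num print int read $  — expand B ::= num print
step 5: stack=$ read int B print num  input=num print num print int read $  — match num
step 6: stack=$ read int B print  input=print num print int read $  — match print
step 7: stack=$ read int B  input=num print int read $  — expand B ::= num print
Stack after step 7: $ read int print num (top = num).

num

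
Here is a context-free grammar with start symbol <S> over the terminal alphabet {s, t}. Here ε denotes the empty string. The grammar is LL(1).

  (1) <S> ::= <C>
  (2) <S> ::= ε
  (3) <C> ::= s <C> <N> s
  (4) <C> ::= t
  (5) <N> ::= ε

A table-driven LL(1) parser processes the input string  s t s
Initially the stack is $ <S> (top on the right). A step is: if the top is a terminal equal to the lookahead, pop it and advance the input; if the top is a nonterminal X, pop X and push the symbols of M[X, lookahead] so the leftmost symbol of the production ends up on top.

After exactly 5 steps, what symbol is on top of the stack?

<N>

     Stack          Input    Action
  1  $ <S>          s t s $  expand <S> ::= <C>
  2  $ <C>          s t s $  expand <C> ::= s <C> <N> s
  3  $ s <N> <C> s  s t s $  match s
  4  $ s <N> <C>    t s $    expand <C> ::= t
  5  $ s <N> t      t s $    match t
Stack after step 5: $ s <N> (top = <N>).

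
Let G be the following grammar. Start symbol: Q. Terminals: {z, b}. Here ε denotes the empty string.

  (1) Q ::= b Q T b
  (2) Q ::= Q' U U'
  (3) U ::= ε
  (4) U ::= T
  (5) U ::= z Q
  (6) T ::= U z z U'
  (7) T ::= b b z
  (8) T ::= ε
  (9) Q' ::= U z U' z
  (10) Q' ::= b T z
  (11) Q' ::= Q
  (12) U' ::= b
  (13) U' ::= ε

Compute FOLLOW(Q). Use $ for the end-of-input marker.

{$, b, z}

FIRST(U') = {ε, b}
FIRST(Q) = {b, z}  (via Q' U U')
FIRST(U) = {ε, b, z}  (via T)
FIRST(T) = {ε, b, z}  (via U z z U')
FIRST(Q') = {b, z}  (via U z U' z, Q)
FOLLOW(Q) includes $ since Q is the start symbol.
FOLLOW(Q): in Q::=b Q T b, Q is followed by T b with FIRST {b, z}; in U::=z Q, the suffix after Q is empty, so FOLLOW(Q) ⊇ FOLLOW(U) = {$, b, z}; in Q'::=Q, the suffix after Q is empty, so FOLLOW(Q) ⊇ FOLLOW(Q') = {$, b, z}. Thus FOLLOW(Q) = {$, b, z}.
FOLLOW(U): in Q::=Q' U U', U is followed by U' with FIRST {ε, b}; in Q::=Q' U U', the suffix after U is nullable, so FOLLOW(U) ⊇ FOLLOW(Q) = {$, b, z}; in T::=U z z U', U is followed by z z U' with FIRST {z}; in Q'::=U z U' z, U is followed by z U' z with FIRST {z}. Thus FOLLOW(U) = {$, b, z}.
FOLLOW(T): in Q::=b Q T b, T is followed by b with FIRST {b}; in U::=T, the suffix after T is empty, so FOLLOW(T) ⊇ FOLLOW(U) = {$, b, z}; in Q'::=b T z, T is followed by z with FIRST {z}. Thus FOLLOW(T) = {$, b, z}.
FOLLOW(Q'): in Q::=Q' U U', Q' is followed by U U' with FIRST {ε, b, z}; in Q::=Q' U U', the suffix after Q' is nullable, so FOLLOW(Q') ⊇ FOLLOW(Q) = {$, b, z}. Thus FOLLOW(Q') = {$, b, z}.
FOLLOW(U'): in Q::=Q' U U', the suffix after U' is empty, so FOLLOW(U') ⊇ FOLLOW(Q) = {$, b, z}; in T::=U z z U', the suffix after U' is empty, so FOLLOW(U') ⊇ FOLLOW(T) = {$, b, z}; in Q'::=U z U' z, U' is followed by z with FIRST {z}. Thus FOLLOW(U') = {$, b, z}.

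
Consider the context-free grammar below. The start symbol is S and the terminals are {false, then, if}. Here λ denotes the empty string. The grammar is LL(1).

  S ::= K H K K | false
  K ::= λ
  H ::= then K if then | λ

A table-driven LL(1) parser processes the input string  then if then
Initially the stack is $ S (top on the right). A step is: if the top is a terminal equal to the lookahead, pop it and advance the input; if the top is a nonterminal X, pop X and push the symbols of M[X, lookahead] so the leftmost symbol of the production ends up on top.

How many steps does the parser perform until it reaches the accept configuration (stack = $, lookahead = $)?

     Stack                 Input           Action
  1  $ S                   then if then $  expand S ::= K H K K
  2  $ K K H K             then if then $  expand K ::= λ
  3  $ K K H               then if then $  expand H ::= then K if then
  4  $ K K then if K then  then if then $  match then
  5  $ K K then if K       if then $       expand K ::= λ
  6  $ K K then if         if then $       match if
  7  $ K K then            then $          match then
  8  $ K K                 $               expand K ::= λ
  9  $ K                   $               expand K ::= λ
Accept reached after 9 steps.

9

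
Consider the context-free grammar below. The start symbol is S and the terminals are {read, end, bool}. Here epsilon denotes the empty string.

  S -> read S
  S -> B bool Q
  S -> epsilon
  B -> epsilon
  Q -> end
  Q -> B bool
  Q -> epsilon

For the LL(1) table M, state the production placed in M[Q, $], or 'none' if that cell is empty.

Q -> epsilon

FIRST(B): from B->epsilon we get {epsilon}. So FIRST(B) = {epsilon}.
FIRST(S): from S->read S we get {read}; from S->B bool Q we get {bool}; from S->epsilon we get {epsilon}. So FIRST(S) = {epsilon, bool, read}.
FIRST(Q): from Q->end we get {end}; from Q->B bool we get {bool}; from Q->epsilon we get {epsilon}. So FIRST(Q) = {epsilon, bool, end}.
FOLLOW(S) includes $ since S is the start symbol.
FOLLOW(S): in S->read S, the suffix after S is empty (adds nothing new). Thus FOLLOW(S) = {$}.
FOLLOW(Q): in S->B bool Q, the suffix after Q is empty, so FOLLOW(Q) ⊇ FOLLOW(S) = {$}. Thus FOLLOW(Q) = {$}.
For Q -> end: FIRST(end) = {end}, so it goes in M[Q, t] for t ∈ {end}.
For Q -> B bool: FIRST(B bool) = {bool}, so it goes in M[Q, t] for t ∈ {bool}.
For Q -> epsilon: FIRST(epsilon) = {epsilon}, so it goes in M[Q, t] for t ∈ {}; since epsilon ∈ FIRST, also for every t ∈ FOLLOW(Q) = {$}.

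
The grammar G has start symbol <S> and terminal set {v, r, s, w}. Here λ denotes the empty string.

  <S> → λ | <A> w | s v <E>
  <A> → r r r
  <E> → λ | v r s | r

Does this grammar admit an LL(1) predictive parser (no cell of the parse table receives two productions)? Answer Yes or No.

Yes

FIRST(<S>) = {λ, r, s}
FIRST(<A>) = {r}
FIRST(<E>) = {λ, r, v}
FOLLOW(<S>) = {$}
FOLLOW(<A>) = {w}
FOLLOW(<E>) = {$}
Each cell of M receives at most one production.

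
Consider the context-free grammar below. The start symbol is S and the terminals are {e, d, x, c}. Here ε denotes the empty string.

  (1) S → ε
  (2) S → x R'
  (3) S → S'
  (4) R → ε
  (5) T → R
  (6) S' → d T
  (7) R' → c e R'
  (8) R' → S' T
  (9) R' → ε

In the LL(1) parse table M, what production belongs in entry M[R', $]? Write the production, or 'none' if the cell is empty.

FIRST(R): from R→ε we get {ε}. So FIRST(R) = {ε}.
FIRST(S'): from S'→d T we get {d}. So FIRST(S') = {d}.
FIRST(S): from S→ε we get {ε}; from S→x R' we get {x}; from S→S' we get {d}. So FIRST(S) = {ε, d, x}.
FIRST(T): from T→R we get {ε}. So FIRST(T) = {ε}.
FIRST(R'): from R'→c e R' we get {c}; from R'→S' T we get {d}; from R'→ε we get {ε}. So FIRST(R') = {ε, c, d}.
FOLLOW(S) includes $ since S is the start symbol.
FOLLOW(S): S appears on no right-hand side. Thus FOLLOW(S) = {$}.
FOLLOW(R'): in S→x R', the suffix after R' is empty, so FOLLOW(R') ⊇ FOLLOW(S) = {$}; in R'→c e R', the suffix after R' is empty (adds nothing new). Thus FOLLOW(R') = {$}.
For R' → c e R': FIRST(c e R') = {c}, so it goes in M[R', t] for t ∈ {c}.
For R' → S' T: FIRST(S' T) = {d}, so it goes in M[R', t] for t ∈ {d}.
For R' → ε: FIRST(ε) = {ε}, so it goes in M[R', t] for t ∈ {}; since ε ∈ FIRST, also for every t ∈ FOLLOW(R') = {$}.

R' → ε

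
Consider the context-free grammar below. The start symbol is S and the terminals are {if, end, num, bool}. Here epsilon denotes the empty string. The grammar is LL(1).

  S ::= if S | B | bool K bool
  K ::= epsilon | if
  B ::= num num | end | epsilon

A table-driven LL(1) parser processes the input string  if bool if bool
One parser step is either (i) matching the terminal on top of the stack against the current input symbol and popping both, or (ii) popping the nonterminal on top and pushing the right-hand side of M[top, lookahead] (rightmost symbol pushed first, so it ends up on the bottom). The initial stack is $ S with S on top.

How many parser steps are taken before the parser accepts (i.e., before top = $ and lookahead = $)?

7

step 1: stack=$ S  input=if bool if bool $  — expand S ::= if S
step 2: stack=$ S if  input=if bool if bool $  — match if
step 3: stack=$ S  input=bool if bool $  — expand S ::= bool K bool
step 4: stack=$ bool K bool  input=bool if bool $  — match bool
step 5: stack=$ bool K  input=if bool $  — expand K ::= if
step 6: stack=$ bool if  input=if bool $  — match if
step 7: stack=$ bool  input=bool $  — match bool
Accept reached after 7 steps.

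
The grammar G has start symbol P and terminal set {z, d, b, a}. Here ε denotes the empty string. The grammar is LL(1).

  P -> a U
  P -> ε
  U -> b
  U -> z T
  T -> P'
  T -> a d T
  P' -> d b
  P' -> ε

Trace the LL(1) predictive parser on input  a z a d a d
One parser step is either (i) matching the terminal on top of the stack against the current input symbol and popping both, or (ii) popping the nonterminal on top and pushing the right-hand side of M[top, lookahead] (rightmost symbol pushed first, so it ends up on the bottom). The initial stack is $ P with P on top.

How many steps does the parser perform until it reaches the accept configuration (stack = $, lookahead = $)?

step 1: stack=$ P  input=a z a d a d $  — expand P -> a U
step 2: stack=$ U a  input=a z a d a d $  — match a
step 3: stack=$ U  input=z a d a d $  — expand U -> z T
step 4: stack=$ T z  input=z a d a d $  — match z
step 5: stack=$ T  input=a d a d $  — expand T -> a d T
step 6: stack=$ T d a  input=a d a d $  — match a
step 7: stack=$ T d  input=d a d $  — match d
step 8: stack=$ T  input=a d $  — expand T -> a d T
step 9: stack=$ T d a  input=a d $  — match a
step 10: stack=$ T d  input=d $  — match d
step 11: stack=$ T  input=$  — expand T -> P'
step 12: stack=$ P'  input=$  — expand P' -> ε
Accept reached after 12 steps.

12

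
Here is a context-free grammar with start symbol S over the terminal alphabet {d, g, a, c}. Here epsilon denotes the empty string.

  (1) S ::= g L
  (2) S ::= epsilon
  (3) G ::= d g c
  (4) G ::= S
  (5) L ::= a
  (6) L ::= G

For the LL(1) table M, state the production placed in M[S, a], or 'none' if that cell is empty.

none

FIRST(S) = {epsilon, g}
FIRST(G) = {epsilon, d, g}  (via S)
FIRST(L) = {epsilon, a, d, g}  (via G)
FOLLOW(S) includes $ since S is the start symbol.
FOLLOW(S): in G::=S, the suffix after S is empty, so FOLLOW(S) ⊇ FOLLOW(G) = {$}. Thus FOLLOW(S) = {$}.
FOLLOW(G): in L::=G, the suffix after G is empty, so FOLLOW(G) ⊇ FOLLOW(L) = {$}. Thus FOLLOW(G) = {$}.
For S ::= g L: FIRST(g L) = {g}, so it goes in M[S, t] for t ∈ {g}.
For S ::= epsilon: FIRST(epsilon) = {epsilon}, so it goes in M[S, t] for t ∈ {}; since epsilon ∈ FIRST, also for every t ∈ FOLLOW(S) = {$}.
None of these place a production in M[S, a].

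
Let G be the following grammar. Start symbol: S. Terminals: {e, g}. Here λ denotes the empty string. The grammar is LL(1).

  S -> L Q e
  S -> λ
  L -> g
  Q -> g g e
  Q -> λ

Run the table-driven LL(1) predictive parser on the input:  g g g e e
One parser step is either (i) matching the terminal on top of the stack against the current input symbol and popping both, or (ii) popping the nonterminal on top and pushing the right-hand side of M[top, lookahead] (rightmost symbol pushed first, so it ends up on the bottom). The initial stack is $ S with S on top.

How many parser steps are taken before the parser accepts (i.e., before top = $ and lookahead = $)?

8

step 1: stack=$ S  input=g g g e e $  — expand S -> L Q e
step 2: stack=$ e Q L  input=g g g e e $  — expand L -> g
step 3: stack=$ e Q g  input=g g g e e $  — match g
step 4: stack=$ e Q  input=g g e e $  — expand Q -> g g e
step 5: stack=$ e e g g  input=g g e e $  — match g
step 6: stack=$ e e g  input=g e e $  — match g
step 7: stack=$ e e  input=e e $  — match e
step 8: stack=$ e  input=e $  — match e
Accept reached after 8 steps.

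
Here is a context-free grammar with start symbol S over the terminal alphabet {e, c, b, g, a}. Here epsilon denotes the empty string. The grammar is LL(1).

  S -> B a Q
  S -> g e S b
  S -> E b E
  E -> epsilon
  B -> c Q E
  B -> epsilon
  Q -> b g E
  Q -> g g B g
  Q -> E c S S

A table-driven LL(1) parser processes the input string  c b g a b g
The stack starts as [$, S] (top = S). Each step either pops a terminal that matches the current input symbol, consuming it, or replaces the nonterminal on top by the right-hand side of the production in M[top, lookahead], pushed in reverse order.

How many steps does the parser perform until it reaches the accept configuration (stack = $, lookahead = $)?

13

      Stack          Input          Action
   1  $ S            c b g a b g $  expand S -> B a Q
   2  $ Q a B        c b g a b g $  expand B -> c Q E
   3  $ Q a E Q c    c b g a b g $  match c
   4  $ Q a E Q      b g a b g $    expand Q -> b g E
   5  $ Q a E E g b  b g a b g $    match b
   6  $ Q a E E g    g a b g $      match g
   7  $ Q a E E      a b g $        expand E -> epsilon
   8  $ Q a E        a b g $        expand E -> epsilon
   9  $ Q a          a b g $        match a
  10  $ Q            b g $          expand Q -> b g E
  11  $ E g b        b g $          match b
  12  $ E g          g $            match g
  13  $ E            $              expand E -> epsilon
Accept reached after 13 steps.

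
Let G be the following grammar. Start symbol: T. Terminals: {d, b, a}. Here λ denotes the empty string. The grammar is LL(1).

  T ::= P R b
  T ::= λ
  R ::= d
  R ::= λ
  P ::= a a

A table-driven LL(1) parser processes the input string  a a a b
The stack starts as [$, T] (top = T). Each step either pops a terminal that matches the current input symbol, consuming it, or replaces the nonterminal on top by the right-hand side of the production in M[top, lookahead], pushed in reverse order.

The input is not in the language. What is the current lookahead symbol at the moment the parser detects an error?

a

step 1: stack=$ T  input=a a a b $  — expand T ::= P R b
step 2: stack=$ b R P  input=a a a b $  — expand P ::= a a
step 3: stack=$ b R a a  input=a a a b $  — match a
step 4: stack=$ b R a  input=a a b $  — match a
step 5: stack=$ b R  input=a b $  — error: M[R, a] is empty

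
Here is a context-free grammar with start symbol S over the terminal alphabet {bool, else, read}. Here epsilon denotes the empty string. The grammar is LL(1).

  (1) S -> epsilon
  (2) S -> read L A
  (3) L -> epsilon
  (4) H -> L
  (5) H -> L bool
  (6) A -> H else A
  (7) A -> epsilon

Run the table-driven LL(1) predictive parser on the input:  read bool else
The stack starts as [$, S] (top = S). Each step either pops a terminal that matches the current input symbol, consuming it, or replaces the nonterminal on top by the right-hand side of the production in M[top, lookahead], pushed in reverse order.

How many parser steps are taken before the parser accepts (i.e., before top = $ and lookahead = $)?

step 1: stack=$ S  input=read bool else $  — expand S -> read L A
step 2: stack=$ A L read  input=read bool else $  — match read
step 3: stack=$ A L  input=bool else $  — expand L -> epsilon
step 4: stack=$ A  input=bool else $  — expand A -> H else A
step 5: stack=$ A else H  input=bool else $  — expand H -> L bool
step 6: stack=$ A else bool L  input=bool else $  — expand L -> epsilon
step 7: stack=$ A else bool  input=bool else $  — match bool
step 8: stack=$ A else  input=else $  — match else
step 9: stack=$ A  input=$  — expand A -> epsilon
Accept reached after 9 steps.

9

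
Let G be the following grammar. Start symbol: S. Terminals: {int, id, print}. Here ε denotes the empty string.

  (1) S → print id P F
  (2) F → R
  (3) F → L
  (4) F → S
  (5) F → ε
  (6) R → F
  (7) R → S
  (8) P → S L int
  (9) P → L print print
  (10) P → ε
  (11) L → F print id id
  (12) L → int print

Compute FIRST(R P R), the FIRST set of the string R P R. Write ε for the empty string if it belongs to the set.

{ε, int, print}

FIRST(S) = {print}
FIRST(F) = {ε, int, print}  (via R, L, S)
FIRST(R) = {ε, int, print}  (via F, S)
FIRST(L) = {int, print}  (via F print id id)
FIRST(P) = {ε, int, print}  (via S L int, L print print)
FIRST(R P R): take FIRST of each symbol in turn, carrying on past any symbol whose FIRST contains ε; result {ε, int, print}.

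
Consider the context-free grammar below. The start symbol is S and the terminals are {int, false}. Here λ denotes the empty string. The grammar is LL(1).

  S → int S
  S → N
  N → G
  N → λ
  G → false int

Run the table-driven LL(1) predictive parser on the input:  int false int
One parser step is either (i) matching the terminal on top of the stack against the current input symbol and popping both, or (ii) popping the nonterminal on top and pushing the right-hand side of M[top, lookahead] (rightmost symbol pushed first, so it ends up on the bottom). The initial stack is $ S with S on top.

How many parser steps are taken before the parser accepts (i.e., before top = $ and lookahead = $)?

7

     Stack        Input            Action
  1  $ S          int false int $  expand S → int S
  2  $ S int      int false int $  match int
  3  $ S          false int $      expand S → N
  4  $ N          false int $      expand N → G
  5  $ G          false int $      expand G → false int
  6  $ int false  false int $      match false
  7  $ int        int $            match int
Accept reached after 7 steps.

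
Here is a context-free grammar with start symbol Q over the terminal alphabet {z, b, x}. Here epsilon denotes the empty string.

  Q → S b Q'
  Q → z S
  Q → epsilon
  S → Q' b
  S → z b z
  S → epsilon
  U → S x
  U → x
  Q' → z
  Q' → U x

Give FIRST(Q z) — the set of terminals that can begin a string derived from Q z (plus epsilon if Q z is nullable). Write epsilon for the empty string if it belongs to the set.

{b, x, z}

FIRST(Q): from Q→S b Q' we get {b, x, z}; from Q→z S we get {z}; from Q→epsilon we get {epsilon}. So FIRST(Q) = {epsilon, b, x, z}.
FIRST(S): from S→Q' b we get {x, z}; from S→z b z we get {z}; from S→epsilon we get {epsilon}. So FIRST(S) = {epsilon, x, z}.
FIRST(U): from U→S x we get {x, z}; from U→x we get {x}. So FIRST(U) = {x, z}.
FIRST(Q'): from Q'→z we get {z}; from Q'→U x we get {x, z}. So FIRST(Q') = {x, z}.
FIRST(Q z): take FIRST of each symbol in turn, carrying on past any symbol whose FIRST contains epsilon; result {b, x, z}.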